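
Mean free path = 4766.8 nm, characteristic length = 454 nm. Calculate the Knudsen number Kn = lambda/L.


Knudsen number Kn = lambda / L
Kn = 4766.8 / 454
Kn = 10.4996

10.4996


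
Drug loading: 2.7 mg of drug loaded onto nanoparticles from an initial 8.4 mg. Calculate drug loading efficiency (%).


Drug loading efficiency = (drug loaded / drug initial) * 100
DLE = 2.7 / 8.4 * 100
DLE = 0.3214 * 100
DLE = 32.14%

32.14


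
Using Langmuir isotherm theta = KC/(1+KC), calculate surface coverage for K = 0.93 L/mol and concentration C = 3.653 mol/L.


Langmuir isotherm: theta = K*C / (1 + K*C)
K*C = 0.93 * 3.653 = 3.39729
theta = 3.39729 / (1 + 3.39729) = 3.39729 / 4.39729
theta = 0.7726

0.7726


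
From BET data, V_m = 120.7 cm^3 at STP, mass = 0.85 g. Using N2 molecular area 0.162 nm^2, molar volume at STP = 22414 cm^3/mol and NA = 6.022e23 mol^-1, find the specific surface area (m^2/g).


Number of moles in monolayer = V_m / 22414 = 120.7 / 22414 = 0.00538503
Number of molecules = moles * NA = 0.00538503 * 6.022e23
SA = molecules * sigma / mass
SA = (120.7 / 22414) * 6.022e23 * 0.162e-18 / 0.85
SA = 618.1 m^2/g

618.1


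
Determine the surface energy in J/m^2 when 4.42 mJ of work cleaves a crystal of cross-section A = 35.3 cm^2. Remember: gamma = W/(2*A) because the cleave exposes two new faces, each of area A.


Convert: A = 35.3 cm^2 = 0.00353 m^2, W = 4.42 mJ = 0.00442 J
Cleaving exposes two faces of area A, so total new surface = 2*A and gamma = W / (2*A)
gamma = 0.00442 / (2 * 0.00353)
gamma = 0.626 J/m^2

0.626


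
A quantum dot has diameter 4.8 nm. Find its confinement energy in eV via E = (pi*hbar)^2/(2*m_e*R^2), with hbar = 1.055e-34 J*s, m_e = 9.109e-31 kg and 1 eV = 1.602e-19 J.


Radius R = 4.8/2 = 2.4 nm = 2.4e-09 m
E = (pi * 1.055e-34)^2 / (2 * 9.109e-31 * (2.4e-09)^2)
E(J) = 1.04684e-20
E = E(J) / 1.602e-19 = 0.0653 eV

0.0653


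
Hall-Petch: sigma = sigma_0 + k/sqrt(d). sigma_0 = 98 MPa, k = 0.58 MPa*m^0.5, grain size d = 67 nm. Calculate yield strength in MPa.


d = 67 nm = 6.7e-08 m
sqrt(d) = 0.0002588436
Hall-Petch contribution = k / sqrt(d) = 0.58 / 0.0002588436 = 2240.7 MPa
sigma = sigma_0 + k/sqrt(d) = 98 + 2240.7 = 2338.7 MPa

2338.7


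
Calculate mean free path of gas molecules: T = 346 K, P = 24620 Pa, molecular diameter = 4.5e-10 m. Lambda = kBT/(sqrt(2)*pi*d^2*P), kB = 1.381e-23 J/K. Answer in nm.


Mean free path: lambda = kB*T / (sqrt(2) * pi * d^2 * P)
lambda = 1.381e-23 * 346 / (sqrt(2) * pi * (4.5e-10)^2 * 24620)
lambda = 2.15721e-07 m
lambda = 215.72 nm

215.72


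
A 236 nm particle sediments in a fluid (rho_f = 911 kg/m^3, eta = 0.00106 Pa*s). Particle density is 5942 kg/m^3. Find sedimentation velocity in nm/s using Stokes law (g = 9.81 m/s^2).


Radius R = 236/2 nm = 1.18e-07 m
Density difference = 5942 - 911 = 5031 kg/m^3
v = 2 * R^2 * (rho_p - rho_f) * g / (9 * eta)
v = 2 * (1.18e-07)^2 * 5031 * 9.81 / (9 * 0.00106)
v = 1.44068e-07 m/s = 144.0685 nm/s

144.0685


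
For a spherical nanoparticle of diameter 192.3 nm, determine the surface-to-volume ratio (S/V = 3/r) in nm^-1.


Radius r = 192.3/2 = 96.15 nm
S/V = 3 / r = 3 / 96.15
S/V = 0.0312 nm^-1

0.0312


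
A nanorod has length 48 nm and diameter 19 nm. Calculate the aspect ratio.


Aspect ratio AR = length / diameter
AR = 48 / 19
AR = 2.53

2.53


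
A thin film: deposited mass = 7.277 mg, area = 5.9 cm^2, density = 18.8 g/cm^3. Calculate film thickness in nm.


Convert: m = 7.277 mg = 7.2770e-06 kg, A = 5.9 cm^2 = 5.9000e-04 m^2, rho = 18.8 g/cm^3 = 18800 kg/m^3
t = m / (A * rho)
t = 7.2770e-06 / (5.9000e-04 * 18800)
t = 6.5606e-07 m = 656.1 nm

656.1


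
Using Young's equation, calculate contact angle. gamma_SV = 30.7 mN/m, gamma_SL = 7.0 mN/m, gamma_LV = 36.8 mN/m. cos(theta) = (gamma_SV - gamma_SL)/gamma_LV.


cos(theta) = (gamma_SV - gamma_SL) / gamma_LV
cos(theta) = (30.7 - 7.0) / 36.8
cos(theta) = 0.644022
theta = arccos(0.644022) = 49.91 degrees

49.91


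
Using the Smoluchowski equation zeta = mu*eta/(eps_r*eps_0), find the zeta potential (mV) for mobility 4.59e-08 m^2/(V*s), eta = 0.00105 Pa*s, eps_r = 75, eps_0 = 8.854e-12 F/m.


Smoluchowski equation: zeta = mu * eta / (eps_r * eps_0)
zeta = 4.59e-08 * 0.00105 / (75 * 8.854e-12)
zeta = 0.072577 V = 72.58 mV

72.58


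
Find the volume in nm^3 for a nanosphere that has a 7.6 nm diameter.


Radius r = 7.6/2 = 3.8 nm
Volume V = (4/3) * pi * r^3
V = (4/3) * pi * (3.8)^3
V = 229.85 nm^3

229.85


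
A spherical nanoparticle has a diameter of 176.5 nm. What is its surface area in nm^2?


Radius r = 176.5/2 = 88.25 nm
Surface area SA = 4 * pi * r^2
SA = 4 * pi * (88.25)^2
SA = 97867.68 nm^2

97867.68


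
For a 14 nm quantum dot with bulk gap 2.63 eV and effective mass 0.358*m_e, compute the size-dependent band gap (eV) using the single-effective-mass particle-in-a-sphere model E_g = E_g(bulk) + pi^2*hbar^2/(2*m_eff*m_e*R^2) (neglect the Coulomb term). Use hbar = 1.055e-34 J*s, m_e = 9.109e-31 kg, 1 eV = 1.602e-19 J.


Radius R = 14/2 nm = 7e-09 m
Confinement energy dE = pi^2 * hbar^2 / (2 * m_eff * m_e * R^2)
dE = pi^2 * (1.055e-34)^2 / (2 * 0.358 * 9.109e-31 * (7e-09)^2) J, divided by 1.602e-19 J/eV
dE = 0.0215 eV
Total band gap = E_g(bulk) + dE = 2.63 + 0.0215 = 2.6515 eV

2.6515


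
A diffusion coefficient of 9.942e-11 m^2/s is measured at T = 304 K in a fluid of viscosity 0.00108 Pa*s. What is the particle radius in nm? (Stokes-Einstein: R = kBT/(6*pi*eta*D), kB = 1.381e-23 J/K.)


Stokes-Einstein: R = kB*T / (6*pi*eta*D)
R = 1.381e-23 * 304 / (6 * pi * 0.00108 * 9.942e-11)
R = 2.07429e-09 m = 2.07 nm

2.07


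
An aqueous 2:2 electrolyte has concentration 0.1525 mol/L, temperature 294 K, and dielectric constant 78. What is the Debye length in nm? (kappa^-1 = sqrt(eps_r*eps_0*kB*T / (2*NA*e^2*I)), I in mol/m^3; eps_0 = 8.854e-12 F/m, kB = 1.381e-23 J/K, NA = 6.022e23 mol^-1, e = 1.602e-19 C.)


Ionic strength I = 0.1525 * 2^2 * 1000 = 610 mol/m^3
kappa^-1 = sqrt(78 * 8.854e-12 * 1.381e-23 * 294 / (2 * 6.022e23 * (1.602e-19)^2 * 610))
kappa^-1 = 0.386 nm

0.386


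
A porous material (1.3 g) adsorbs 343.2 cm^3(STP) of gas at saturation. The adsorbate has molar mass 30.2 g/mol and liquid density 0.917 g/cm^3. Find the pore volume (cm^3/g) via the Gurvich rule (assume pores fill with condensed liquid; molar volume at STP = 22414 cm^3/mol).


Moles adsorbed n = V_ads / 22414 = 343.2 / 22414 = 1.531186e-02 mol
Liquid volume V_liq = n * M / rho_liq = 1.531186e-02 * 30.2 / 0.917 = 0.50427 cm^3
Specific pore volume V_pore = V_liq / m_sample = 0.50427 / 1.3
V_pore = 0.3879 cm^3/g

0.3879


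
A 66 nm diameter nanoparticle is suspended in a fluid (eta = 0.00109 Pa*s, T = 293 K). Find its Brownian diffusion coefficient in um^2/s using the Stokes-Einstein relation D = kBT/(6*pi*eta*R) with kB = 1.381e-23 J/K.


Radius R = 66/2 = 33 nm = 3.3e-08 m
D = kB*T / (6*pi*eta*R)
D = 1.381e-23 * 293 / (6 * pi * 0.00109 * 3.3e-08)
D = 5.96788e-12 m^2/s = 5.968 um^2/s

5.968


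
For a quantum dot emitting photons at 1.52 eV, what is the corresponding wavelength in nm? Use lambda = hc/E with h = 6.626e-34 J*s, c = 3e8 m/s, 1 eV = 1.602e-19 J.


Convert energy: E = 1.52 eV = 1.52 * 1.602e-19 = 2.43504e-19 J
lambda = h*c / E = 6.626e-34 * 3e8 / 2.43504e-19
lambda = 8.16332e-07 m = 816.3 nm

816.3


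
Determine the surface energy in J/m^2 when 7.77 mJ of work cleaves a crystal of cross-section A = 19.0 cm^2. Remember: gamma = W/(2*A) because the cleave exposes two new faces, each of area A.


Convert: A = 19.0 cm^2 = 0.0019 m^2, W = 7.77 mJ = 0.00777 J
Cleaving exposes two faces of area A, so total new surface = 2*A and gamma = W / (2*A)
gamma = 0.00777 / (2 * 0.0019)
gamma = 2.045 J/m^2

2.045


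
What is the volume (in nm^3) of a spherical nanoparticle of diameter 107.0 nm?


Radius r = 107.0/2 = 53.5 nm
Volume V = (4/3) * pi * r^3
V = (4/3) * pi * (53.5)^3
V = 641431.01 nm^3

641431.01


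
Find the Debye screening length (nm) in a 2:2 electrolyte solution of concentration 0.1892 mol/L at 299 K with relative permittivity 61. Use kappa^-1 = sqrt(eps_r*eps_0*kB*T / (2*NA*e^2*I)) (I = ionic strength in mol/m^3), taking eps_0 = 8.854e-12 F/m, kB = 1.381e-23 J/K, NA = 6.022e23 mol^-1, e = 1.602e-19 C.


Ionic strength I = 0.1892 * 2^2 * 1000 = 756.8 mol/m^3
kappa^-1 = sqrt(61 * 8.854e-12 * 1.381e-23 * 299 / (2 * 6.022e23 * (1.602e-19)^2 * 756.8))
kappa^-1 = 0.309 nm

0.309


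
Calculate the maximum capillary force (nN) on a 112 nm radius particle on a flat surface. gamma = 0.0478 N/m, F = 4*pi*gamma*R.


Convert radius: R = 112 nm = 1.12e-07 m
F = 4 * pi * gamma * R
F = 4 * pi * 0.0478 * 1.12e-07
F = 6.72753e-08 N = 67.2753 nN

67.2753


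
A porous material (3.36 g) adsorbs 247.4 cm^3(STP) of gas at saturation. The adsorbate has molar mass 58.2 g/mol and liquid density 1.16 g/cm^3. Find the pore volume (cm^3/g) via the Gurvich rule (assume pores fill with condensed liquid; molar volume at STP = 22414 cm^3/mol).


Moles adsorbed n = V_ads / 22414 = 247.4 / 22414 = 1.103774e-02 mol
Liquid volume V_liq = n * M / rho_liq = 1.103774e-02 * 58.2 / 1.16 = 0.55379 cm^3
Specific pore volume V_pore = V_liq / m_sample = 0.55379 / 3.36
V_pore = 0.1648 cm^3/g

0.1648


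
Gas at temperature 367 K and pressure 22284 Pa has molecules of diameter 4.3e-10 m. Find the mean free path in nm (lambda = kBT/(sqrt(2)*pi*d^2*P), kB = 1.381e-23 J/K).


Mean free path: lambda = kB*T / (sqrt(2) * pi * d^2 * P)
lambda = 1.381e-23 * 367 / (sqrt(2) * pi * (4.3e-10)^2 * 22284)
lambda = 2.76863e-07 m
lambda = 276.86 nm

276.86


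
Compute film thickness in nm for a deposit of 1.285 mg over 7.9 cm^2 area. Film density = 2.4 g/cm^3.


Convert: m = 1.285 mg = 1.2850e-06 kg, A = 7.9 cm^2 = 7.9000e-04 m^2, rho = 2.4 g/cm^3 = 2400 kg/m^3
t = m / (A * rho)
t = 1.2850e-06 / (7.9000e-04 * 2400)
t = 6.7774e-07 m = 677.7 nm

677.7


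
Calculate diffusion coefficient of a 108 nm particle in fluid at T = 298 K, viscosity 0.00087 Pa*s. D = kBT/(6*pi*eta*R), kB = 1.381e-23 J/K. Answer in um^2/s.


Radius R = 108/2 = 54 nm = 5.4e-08 m
D = kB*T / (6*pi*eta*R)
D = 1.381e-23 * 298 / (6 * pi * 0.00087 * 5.4e-08)
D = 4.64725e-12 m^2/s = 4.647 um^2/s

4.647


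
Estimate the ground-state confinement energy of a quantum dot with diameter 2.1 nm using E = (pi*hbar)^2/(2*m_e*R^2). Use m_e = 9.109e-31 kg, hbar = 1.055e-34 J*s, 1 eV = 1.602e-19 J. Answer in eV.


Radius R = 2.1/2 = 1.05 nm = 1.05e-09 m
E = (pi * 1.055e-34)^2 / (2 * 9.109e-31 * (1.05e-09)^2)
E(J) = 5.46922e-20
E = E(J) / 1.602e-19 = 0.3414 eV

0.3414


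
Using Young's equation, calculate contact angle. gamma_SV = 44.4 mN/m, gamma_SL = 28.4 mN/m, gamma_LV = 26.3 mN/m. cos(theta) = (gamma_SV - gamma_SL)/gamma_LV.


cos(theta) = (gamma_SV - gamma_SL) / gamma_LV
cos(theta) = (44.4 - 28.4) / 26.3
cos(theta) = 0.608365
theta = arccos(0.608365) = 52.53 degrees

52.53


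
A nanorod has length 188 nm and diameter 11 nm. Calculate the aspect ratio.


Aspect ratio AR = length / diameter
AR = 188 / 11
AR = 17.09

17.09


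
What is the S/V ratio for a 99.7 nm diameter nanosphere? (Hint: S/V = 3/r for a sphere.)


Radius r = 99.7/2 = 49.85 nm
S/V = 3 / r = 3 / 49.85
S/V = 0.0602 nm^-1

0.0602


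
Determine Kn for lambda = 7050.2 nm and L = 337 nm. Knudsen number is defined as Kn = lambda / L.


Knudsen number Kn = lambda / L
Kn = 7050.2 / 337
Kn = 20.9205

20.9205


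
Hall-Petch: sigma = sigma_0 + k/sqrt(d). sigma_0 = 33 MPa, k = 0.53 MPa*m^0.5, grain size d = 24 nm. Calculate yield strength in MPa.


d = 24 nm = 2.4e-08 m
sqrt(d) = 0.0001549193
Hall-Petch contribution = k / sqrt(d) = 0.53 / 0.0001549193 = 3421.1 MPa
sigma = sigma_0 + k/sqrt(d) = 33 + 3421.1 = 3454.1 MPa

3454.1


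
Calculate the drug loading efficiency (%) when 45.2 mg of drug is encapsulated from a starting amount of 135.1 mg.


Drug loading efficiency = (drug loaded / drug initial) * 100
DLE = 45.2 / 135.1 * 100
DLE = 0.3346 * 100
DLE = 33.46%

33.46


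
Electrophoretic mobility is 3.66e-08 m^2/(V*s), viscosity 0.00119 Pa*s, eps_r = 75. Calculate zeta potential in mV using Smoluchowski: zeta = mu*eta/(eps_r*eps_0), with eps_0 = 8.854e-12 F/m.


Smoluchowski equation: zeta = mu * eta / (eps_r * eps_0)
zeta = 3.66e-08 * 0.00119 / (75 * 8.854e-12)
zeta = 0.065588 V = 65.59 mV

65.59


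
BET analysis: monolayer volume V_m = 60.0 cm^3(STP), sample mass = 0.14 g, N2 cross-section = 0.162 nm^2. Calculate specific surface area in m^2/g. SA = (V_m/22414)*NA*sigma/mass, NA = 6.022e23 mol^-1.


Number of moles in monolayer = V_m / 22414 = 60.0 / 22414 = 0.0026769
Number of molecules = moles * NA = 0.0026769 * 6.022e23
SA = molecules * sigma / mass
SA = (60.0 / 22414) * 6.022e23 * 0.162e-18 / 0.14
SA = 1865.3 m^2/g

1865.3


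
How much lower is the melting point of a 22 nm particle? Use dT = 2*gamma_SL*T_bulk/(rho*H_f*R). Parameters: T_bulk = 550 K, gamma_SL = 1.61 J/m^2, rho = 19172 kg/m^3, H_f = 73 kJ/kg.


Radius R = 22/2 = 11 nm = 1.1e-08 m
Convert H_f = 73 kJ/kg = 73000 J/kg
dT = 2 * gamma_SL * T_bulk / (rho * H_f * R)
dT = 2 * 1.61 * 550 / (19172 * 73000 * 1.1e-08)
dT = 115.0 K

115.0


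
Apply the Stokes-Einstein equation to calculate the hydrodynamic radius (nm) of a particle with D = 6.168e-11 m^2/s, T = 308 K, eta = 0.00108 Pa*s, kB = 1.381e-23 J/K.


Stokes-Einstein: R = kB*T / (6*pi*eta*D)
R = 1.381e-23 * 308 / (6 * pi * 0.00108 * 6.168e-11)
R = 3.38747e-09 m = 3.39 nm

3.39


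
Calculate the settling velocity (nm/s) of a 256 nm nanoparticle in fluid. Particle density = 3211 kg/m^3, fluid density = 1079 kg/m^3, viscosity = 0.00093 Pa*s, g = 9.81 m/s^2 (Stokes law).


Radius R = 256/2 nm = 1.28e-07 m
Density difference = 3211 - 1079 = 2132 kg/m^3
v = 2 * R^2 * (rho_p - rho_f) * g / (9 * eta)
v = 2 * (1.28e-07)^2 * 2132 * 9.81 / (9 * 0.00093)
v = 8.18805e-08 m/s = 81.8805 nm/s

81.8805


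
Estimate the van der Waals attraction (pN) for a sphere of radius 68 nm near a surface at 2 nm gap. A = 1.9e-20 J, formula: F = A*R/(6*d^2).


Convert to SI: R = 68 nm = 6.8e-08 m, d = 2 nm = 2e-09 m
F = A * R / (6 * d^2)
F = 1.9e-20 * 6.8e-08 / (6 * (2e-09)^2)
F = 5.38333e-11 N = 53.833 pN

53.833


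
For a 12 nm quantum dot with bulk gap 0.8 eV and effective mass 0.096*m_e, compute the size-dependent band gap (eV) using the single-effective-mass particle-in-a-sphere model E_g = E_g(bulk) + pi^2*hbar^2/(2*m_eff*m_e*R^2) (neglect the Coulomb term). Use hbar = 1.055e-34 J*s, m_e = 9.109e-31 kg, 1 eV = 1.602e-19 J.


Radius R = 12/2 nm = 6e-09 m
Confinement energy dE = pi^2 * hbar^2 / (2 * m_eff * m_e * R^2)
dE = pi^2 * (1.055e-34)^2 / (2 * 0.096 * 9.109e-31 * (6e-09)^2) J, divided by 1.602e-19 J/eV
dE = 0.1089 eV
Total band gap = E_g(bulk) + dE = 0.8 + 0.1089 = 0.9089 eV

0.9089


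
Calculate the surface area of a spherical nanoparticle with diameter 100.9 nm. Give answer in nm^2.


Radius r = 100.9/2 = 50.45 nm
Surface area SA = 4 * pi * r^2
SA = 4 * pi * (50.45)^2
SA = 31983.96 nm^2

31983.96


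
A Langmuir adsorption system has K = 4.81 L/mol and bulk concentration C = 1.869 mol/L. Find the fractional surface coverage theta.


Langmuir isotherm: theta = K*C / (1 + K*C)
K*C = 4.81 * 1.869 = 8.98989
theta = 8.98989 / (1 + 8.98989) = 8.98989 / 9.98989
theta = 0.8999

0.8999


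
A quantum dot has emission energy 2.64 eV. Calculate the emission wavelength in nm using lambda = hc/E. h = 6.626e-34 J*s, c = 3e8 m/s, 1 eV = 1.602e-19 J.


Convert energy: E = 2.64 eV = 2.64 * 1.602e-19 = 4.22928e-19 J
lambda = h*c / E = 6.626e-34 * 3e8 / 4.22928e-19
lambda = 4.70009e-07 m = 470.0 nm

470.0


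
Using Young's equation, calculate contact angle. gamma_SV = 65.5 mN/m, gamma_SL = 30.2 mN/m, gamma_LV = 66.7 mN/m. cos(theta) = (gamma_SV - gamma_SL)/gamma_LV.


cos(theta) = (gamma_SV - gamma_SL) / gamma_LV
cos(theta) = (65.5 - 30.2) / 66.7
cos(theta) = 0.529235
theta = arccos(0.529235) = 58.05 degrees

58.05


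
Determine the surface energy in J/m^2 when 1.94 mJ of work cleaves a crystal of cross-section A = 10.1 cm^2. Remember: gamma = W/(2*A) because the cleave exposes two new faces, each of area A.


Convert: A = 10.1 cm^2 = 0.00101 m^2, W = 1.94 mJ = 0.00194 J
Cleaving exposes two faces of area A, so total new surface = 2*A and gamma = W / (2*A)
gamma = 0.00194 / (2 * 0.00101)
gamma = 0.96 J/m^2

0.96


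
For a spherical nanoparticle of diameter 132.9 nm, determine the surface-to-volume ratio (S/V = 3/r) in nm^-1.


Radius r = 132.9/2 = 66.45 nm
S/V = 3 / r = 3 / 66.45
S/V = 0.0451 nm^-1

0.0451


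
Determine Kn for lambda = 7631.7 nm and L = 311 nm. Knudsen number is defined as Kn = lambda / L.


Knudsen number Kn = lambda / L
Kn = 7631.7 / 311
Kn = 24.5392

24.5392


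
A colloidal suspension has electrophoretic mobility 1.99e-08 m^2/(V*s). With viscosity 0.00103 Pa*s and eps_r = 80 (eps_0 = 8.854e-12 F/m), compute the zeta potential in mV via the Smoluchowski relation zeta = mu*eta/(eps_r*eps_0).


Smoluchowski equation: zeta = mu * eta / (eps_r * eps_0)
zeta = 1.99e-08 * 0.00103 / (80 * 8.854e-12)
zeta = 0.028937 V = 28.94 mV

28.94


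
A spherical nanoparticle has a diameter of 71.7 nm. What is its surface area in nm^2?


Radius r = 71.7/2 = 35.85 nm
Surface area SA = 4 * pi * r^2
SA = 4 * pi * (35.85)^2
SA = 16150.58 nm^2

16150.58


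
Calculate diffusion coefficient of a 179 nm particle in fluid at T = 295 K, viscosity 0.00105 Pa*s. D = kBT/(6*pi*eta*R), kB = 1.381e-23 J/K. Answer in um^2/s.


Radius R = 179/2 = 89.5 nm = 8.95e-08 m
D = kB*T / (6*pi*eta*R)
D = 1.381e-23 * 295 / (6 * pi * 0.00105 * 8.95e-08)
D = 2.29986e-12 m^2/s = 2.3 um^2/s

2.3


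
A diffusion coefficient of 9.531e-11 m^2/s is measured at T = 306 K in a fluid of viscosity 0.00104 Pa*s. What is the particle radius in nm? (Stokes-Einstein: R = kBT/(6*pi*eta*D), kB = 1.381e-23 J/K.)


Stokes-Einstein: R = kB*T / (6*pi*eta*D)
R = 1.381e-23 * 306 / (6 * pi * 0.00104 * 9.531e-11)
R = 2.26174e-09 m = 2.26 nm

2.26


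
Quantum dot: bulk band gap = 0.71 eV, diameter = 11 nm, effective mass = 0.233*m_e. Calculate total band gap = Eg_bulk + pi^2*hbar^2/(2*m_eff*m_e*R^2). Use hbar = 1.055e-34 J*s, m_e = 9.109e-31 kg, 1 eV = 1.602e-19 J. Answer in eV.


Radius R = 11/2 nm = 5.5e-09 m
Confinement energy dE = pi^2 * hbar^2 / (2 * m_eff * m_e * R^2)
dE = pi^2 * (1.055e-34)^2 / (2 * 0.233 * 9.109e-31 * (5.5e-09)^2) J, divided by 1.602e-19 J/eV
dE = 0.0534 eV
Total band gap = E_g(bulk) + dE = 0.71 + 0.0534 = 0.7634 eV

0.7634


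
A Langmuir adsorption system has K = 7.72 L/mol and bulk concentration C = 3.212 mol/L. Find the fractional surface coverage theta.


Langmuir isotherm: theta = K*C / (1 + K*C)
K*C = 7.72 * 3.212 = 24.79664
theta = 24.79664 / (1 + 24.79664) = 24.79664 / 25.79664
theta = 0.9612

0.9612


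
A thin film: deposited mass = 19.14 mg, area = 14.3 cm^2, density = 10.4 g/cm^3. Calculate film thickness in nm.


Convert: m = 19.14 mg = 1.9140e-05 kg, A = 14.3 cm^2 = 1.4300e-03 m^2, rho = 10.4 g/cm^3 = 10400 kg/m^3
t = m / (A * rho)
t = 1.9140e-05 / (1.4300e-03 * 10400)
t = 1.2870e-06 m = 1287.0 nm

1287.0


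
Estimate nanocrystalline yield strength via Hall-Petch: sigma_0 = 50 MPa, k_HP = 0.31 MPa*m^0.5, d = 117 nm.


d = 117 nm = 1.17e-07 m
sqrt(d) = 0.0003420526
Hall-Petch contribution = k / sqrt(d) = 0.31 / 0.0003420526 = 906.3 MPa
sigma = sigma_0 + k/sqrt(d) = 50 + 906.3 = 956.3 MPa

956.3


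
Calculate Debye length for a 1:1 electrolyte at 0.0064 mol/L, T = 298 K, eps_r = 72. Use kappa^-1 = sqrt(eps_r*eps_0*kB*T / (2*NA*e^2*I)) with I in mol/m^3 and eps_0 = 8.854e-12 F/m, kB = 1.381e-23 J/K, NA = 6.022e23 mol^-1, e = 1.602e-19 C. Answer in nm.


Ionic strength I = 0.0064 * 1^2 * 1000 = 6.4 mol/m^3
kappa^-1 = sqrt(72 * 8.854e-12 * 1.381e-23 * 298 / (2 * 6.022e23 * (1.602e-19)^2 * 6.4))
kappa^-1 = 3.642 nm

3.642


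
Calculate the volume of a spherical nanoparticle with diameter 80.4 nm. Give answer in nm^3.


Radius r = 80.4/2 = 40.2 nm
Volume V = (4/3) * pi * r^3
V = (4/3) * pi * (40.2)^3
V = 272123.95 nm^3

272123.95


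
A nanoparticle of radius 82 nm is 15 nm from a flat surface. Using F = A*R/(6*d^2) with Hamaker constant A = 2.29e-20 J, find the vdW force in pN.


Convert to SI: R = 82 nm = 8.2e-08 m, d = 15 nm = 1.5e-08 m
F = A * R / (6 * d^2)
F = 2.29e-20 * 8.2e-08 / (6 * (1.5e-08)^2)
F = 1.39096e-12 N = 1.391 pN

1.391


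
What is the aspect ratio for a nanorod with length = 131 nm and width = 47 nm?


Aspect ratio AR = length / diameter
AR = 131 / 47
AR = 2.79

2.79


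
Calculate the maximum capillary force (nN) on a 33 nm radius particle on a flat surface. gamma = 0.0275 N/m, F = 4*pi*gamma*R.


Convert radius: R = 33 nm = 3.3e-08 m
F = 4 * pi * gamma * R
F = 4 * pi * 0.0275 * 3.3e-08
F = 1.1404e-08 N = 11.404 nN

11.404


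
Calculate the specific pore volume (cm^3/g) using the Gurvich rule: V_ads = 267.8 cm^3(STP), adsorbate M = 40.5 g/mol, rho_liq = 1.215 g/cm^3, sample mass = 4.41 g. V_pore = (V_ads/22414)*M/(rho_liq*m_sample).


Moles adsorbed n = V_ads / 22414 = 267.8 / 22414 = 1.194789e-02 mol
Liquid volume V_liq = n * M / rho_liq = 1.194789e-02 * 40.5 / 1.215 = 0.39826 cm^3
Specific pore volume V_pore = V_liq / m_sample = 0.39826 / 4.41
V_pore = 0.0903 cm^3/g

0.0903


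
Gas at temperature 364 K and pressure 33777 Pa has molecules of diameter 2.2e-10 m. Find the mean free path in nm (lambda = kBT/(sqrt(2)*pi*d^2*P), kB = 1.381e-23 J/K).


Mean free path: lambda = kB*T / (sqrt(2) * pi * d^2 * P)
lambda = 1.381e-23 * 364 / (sqrt(2) * pi * (2.2e-10)^2 * 33777)
lambda = 6.92092e-07 m
lambda = 692.09 nm

692.09


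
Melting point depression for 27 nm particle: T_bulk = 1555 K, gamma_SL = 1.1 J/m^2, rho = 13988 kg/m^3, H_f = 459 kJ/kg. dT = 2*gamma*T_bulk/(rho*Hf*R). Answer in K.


Radius R = 27/2 = 13.5 nm = 1.35e-08 m
Convert H_f = 459 kJ/kg = 459000 J/kg
dT = 2 * gamma_SL * T_bulk / (rho * H_f * R)
dT = 2 * 1.1 * 1555 / (13988 * 459000 * 1.35e-08)
dT = 39.5 K

39.5


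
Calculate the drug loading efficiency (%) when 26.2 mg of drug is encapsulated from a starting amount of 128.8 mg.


Drug loading efficiency = (drug loaded / drug initial) * 100
DLE = 26.2 / 128.8 * 100
DLE = 0.2034 * 100
DLE = 20.34%

20.34


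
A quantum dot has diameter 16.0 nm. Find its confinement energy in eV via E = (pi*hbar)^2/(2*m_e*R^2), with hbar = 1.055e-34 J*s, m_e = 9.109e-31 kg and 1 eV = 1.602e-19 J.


Radius R = 16.0/2 = 8 nm = 8e-09 m
E = (pi * 1.055e-34)^2 / (2 * 9.109e-31 * (8e-09)^2)
E(J) = 9.42159e-22
E = E(J) / 1.602e-19 = 0.0059 eV

0.0059


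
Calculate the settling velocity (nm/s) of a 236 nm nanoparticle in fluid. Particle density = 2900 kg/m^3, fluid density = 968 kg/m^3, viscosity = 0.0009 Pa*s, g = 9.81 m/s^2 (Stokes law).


Radius R = 236/2 nm = 1.18e-07 m
Density difference = 2900 - 968 = 1932 kg/m^3
v = 2 * R^2 * (rho_p - rho_f) * g / (9 * eta)
v = 2 * (1.18e-07)^2 * 1932 * 9.81 / (9 * 0.0009)
v = 6.51606e-08 m/s = 65.1606 nm/s

65.1606


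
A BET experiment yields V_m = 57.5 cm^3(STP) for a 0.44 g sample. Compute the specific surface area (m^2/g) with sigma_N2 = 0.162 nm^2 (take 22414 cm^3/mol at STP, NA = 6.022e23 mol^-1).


Number of moles in monolayer = V_m / 22414 = 57.5 / 22414 = 0.00256536
Number of molecules = moles * NA = 0.00256536 * 6.022e23
SA = molecules * sigma / mass
SA = (57.5 / 22414) * 6.022e23 * 0.162e-18 / 0.44
SA = 568.8 m^2/g

568.8


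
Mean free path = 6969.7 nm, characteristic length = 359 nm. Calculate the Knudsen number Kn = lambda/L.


Knudsen number Kn = lambda / L
Kn = 6969.7 / 359
Kn = 19.4142

19.4142


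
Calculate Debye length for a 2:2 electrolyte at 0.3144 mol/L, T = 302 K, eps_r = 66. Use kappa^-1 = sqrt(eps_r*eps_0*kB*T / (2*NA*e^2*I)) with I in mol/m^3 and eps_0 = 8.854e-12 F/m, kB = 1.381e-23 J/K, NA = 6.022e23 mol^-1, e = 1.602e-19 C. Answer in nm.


Ionic strength I = 0.3144 * 2^2 * 1000 = 1257.6 mol/m^3
kappa^-1 = sqrt(66 * 8.854e-12 * 1.381e-23 * 302 / (2 * 6.022e23 * (1.602e-19)^2 * 1257.6))
kappa^-1 = 0.25 nm

0.25


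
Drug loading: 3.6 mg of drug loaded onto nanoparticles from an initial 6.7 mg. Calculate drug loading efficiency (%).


Drug loading efficiency = (drug loaded / drug initial) * 100
DLE = 3.6 / 6.7 * 100
DLE = 0.5373 * 100
DLE = 53.73%

53.73


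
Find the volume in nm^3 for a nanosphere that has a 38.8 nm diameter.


Radius r = 38.8/2 = 19.4 nm
Volume V = (4/3) * pi * r^3
V = (4/3) * pi * (19.4)^3
V = 30583.97 nm^3

30583.97


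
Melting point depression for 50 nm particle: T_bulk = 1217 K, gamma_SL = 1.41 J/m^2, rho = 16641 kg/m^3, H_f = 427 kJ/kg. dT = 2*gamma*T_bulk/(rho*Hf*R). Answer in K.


Radius R = 50/2 = 25 nm = 2.5e-08 m
Convert H_f = 427 kJ/kg = 427000 J/kg
dT = 2 * gamma_SL * T_bulk / (rho * H_f * R)
dT = 2 * 1.41 * 1217 / (16641 * 427000 * 2.5e-08)
dT = 19.3 K

19.3


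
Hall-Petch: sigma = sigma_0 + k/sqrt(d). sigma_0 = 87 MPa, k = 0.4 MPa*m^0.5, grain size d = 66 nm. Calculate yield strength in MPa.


d = 66 nm = 6.6e-08 m
sqrt(d) = 0.0002569047
Hall-Petch contribution = k / sqrt(d) = 0.4 / 0.0002569047 = 1557.0 MPa
sigma = sigma_0 + k/sqrt(d) = 87 + 1557.0 = 1644.0 MPa

1644.0


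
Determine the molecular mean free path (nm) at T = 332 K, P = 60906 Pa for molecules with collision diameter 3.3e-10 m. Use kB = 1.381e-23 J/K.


Mean free path: lambda = kB*T / (sqrt(2) * pi * d^2 * P)
lambda = 1.381e-23 * 332 / (sqrt(2) * pi * (3.3e-10)^2 * 60906)
lambda = 1.55589e-07 m
lambda = 155.59 nm

155.59


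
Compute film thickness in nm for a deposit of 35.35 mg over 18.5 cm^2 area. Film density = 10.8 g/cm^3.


Convert: m = 35.35 mg = 3.5350e-05 kg, A = 18.5 cm^2 = 1.8500e-03 m^2, rho = 10.8 g/cm^3 = 10800 kg/m^3
t = m / (A * rho)
t = 3.5350e-05 / (1.8500e-03 * 10800)
t = 1.7693e-06 m = 1769.3 nm

1769.3


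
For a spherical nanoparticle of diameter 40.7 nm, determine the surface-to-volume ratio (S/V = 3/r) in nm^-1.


Radius r = 40.7/2 = 20.35 nm
S/V = 3 / r = 3 / 20.35
S/V = 0.1474 nm^-1

0.1474


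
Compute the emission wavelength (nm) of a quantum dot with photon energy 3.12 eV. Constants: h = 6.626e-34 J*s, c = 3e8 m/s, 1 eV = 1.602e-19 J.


Convert energy: E = 3.12 eV = 3.12 * 1.602e-19 = 4.99824e-19 J
lambda = h*c / E = 6.626e-34 * 3e8 / 4.99824e-19
lambda = 3.977e-07 m = 397.7 nm

397.7


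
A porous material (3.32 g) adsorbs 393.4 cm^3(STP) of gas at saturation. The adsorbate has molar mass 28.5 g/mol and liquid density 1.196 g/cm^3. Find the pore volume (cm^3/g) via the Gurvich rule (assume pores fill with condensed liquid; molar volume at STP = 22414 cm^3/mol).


Moles adsorbed n = V_ads / 22414 = 393.4 / 22414 = 1.755153e-02 mol
Liquid volume V_liq = n * M / rho_liq = 1.755153e-02 * 28.5 / 1.196 = 0.41824 cm^3
Specific pore volume V_pore = V_liq / m_sample = 0.41824 / 3.32
V_pore = 0.126 cm^3/g

0.126


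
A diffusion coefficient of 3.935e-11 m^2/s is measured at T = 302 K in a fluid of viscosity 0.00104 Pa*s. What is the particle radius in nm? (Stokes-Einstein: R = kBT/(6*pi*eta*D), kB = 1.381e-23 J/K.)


Stokes-Einstein: R = kB*T / (6*pi*eta*D)
R = 1.381e-23 * 302 / (6 * pi * 0.00104 * 3.935e-11)
R = 5.40656e-09 m = 5.41 nm

5.41


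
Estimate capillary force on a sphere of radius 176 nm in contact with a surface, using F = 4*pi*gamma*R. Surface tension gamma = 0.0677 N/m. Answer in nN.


Convert radius: R = 176 nm = 1.76e-07 m
F = 4 * pi * gamma * R
F = 4 * pi * 0.0677 * 1.76e-07
F = 1.49731e-07 N = 149.7308 nN

149.7308


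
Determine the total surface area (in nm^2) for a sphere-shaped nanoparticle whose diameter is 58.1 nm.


Radius r = 58.1/2 = 29.05 nm
Surface area SA = 4 * pi * r^2
SA = 4 * pi * (29.05)^2
SA = 10604.79 nm^2

10604.79


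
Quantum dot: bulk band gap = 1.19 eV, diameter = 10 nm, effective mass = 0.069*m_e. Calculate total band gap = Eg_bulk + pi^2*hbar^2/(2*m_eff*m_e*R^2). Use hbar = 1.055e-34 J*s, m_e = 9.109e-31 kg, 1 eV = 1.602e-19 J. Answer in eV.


Radius R = 10/2 nm = 5e-09 m
Confinement energy dE = pi^2 * hbar^2 / (2 * m_eff * m_e * R^2)
dE = pi^2 * (1.055e-34)^2 / (2 * 0.069 * 9.109e-31 * (5e-09)^2) J, divided by 1.602e-19 J/eV
dE = 0.2182 eV
Total band gap = E_g(bulk) + dE = 1.19 + 0.2182 = 1.4082 eV

1.4082


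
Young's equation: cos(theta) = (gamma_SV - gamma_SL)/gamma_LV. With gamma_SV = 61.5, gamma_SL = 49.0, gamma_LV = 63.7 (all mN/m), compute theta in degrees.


cos(theta) = (gamma_SV - gamma_SL) / gamma_LV
cos(theta) = (61.5 - 49.0) / 63.7
cos(theta) = 0.196232
theta = arccos(0.196232) = 78.68 degrees

78.68


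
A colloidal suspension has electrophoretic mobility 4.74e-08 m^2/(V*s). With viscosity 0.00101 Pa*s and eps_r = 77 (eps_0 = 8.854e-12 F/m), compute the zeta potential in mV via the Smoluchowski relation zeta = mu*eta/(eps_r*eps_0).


Smoluchowski equation: zeta = mu * eta / (eps_r * eps_0)
zeta = 4.74e-08 * 0.00101 / (77 * 8.854e-12)
zeta = 0.070221 V = 70.22 mV

70.22


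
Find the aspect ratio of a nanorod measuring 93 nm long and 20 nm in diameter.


Aspect ratio AR = length / diameter
AR = 93 / 20
AR = 4.65

4.65


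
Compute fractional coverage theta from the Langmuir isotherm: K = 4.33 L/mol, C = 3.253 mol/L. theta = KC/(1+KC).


Langmuir isotherm: theta = K*C / (1 + K*C)
K*C = 4.33 * 3.253 = 14.08549
theta = 14.08549 / (1 + 14.08549) = 14.08549 / 15.08549
theta = 0.9337

0.9337


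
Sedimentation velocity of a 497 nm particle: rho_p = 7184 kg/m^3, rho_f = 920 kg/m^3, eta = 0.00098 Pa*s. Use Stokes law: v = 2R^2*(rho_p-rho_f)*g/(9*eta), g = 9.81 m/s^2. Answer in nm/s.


Radius R = 497/2 nm = 2.485e-07 m
Density difference = 7184 - 920 = 6264 kg/m^3
v = 2 * R^2 * (rho_p - rho_f) * g / (9 * eta)
v = 2 * (2.485e-07)^2 * 6264 * 9.81 / (9 * 0.00098)
v = 8.60468e-07 m/s = 860.4685 nm/s

860.4685


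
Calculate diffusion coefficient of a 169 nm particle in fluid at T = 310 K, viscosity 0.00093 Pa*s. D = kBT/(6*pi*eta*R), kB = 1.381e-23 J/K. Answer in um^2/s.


Radius R = 169/2 = 84.5 nm = 8.45e-08 m
D = kB*T / (6*pi*eta*R)
D = 1.381e-23 * 310 / (6 * pi * 0.00093 * 8.45e-08)
D = 2.89011e-12 m^2/s = 2.89 um^2/s

2.89


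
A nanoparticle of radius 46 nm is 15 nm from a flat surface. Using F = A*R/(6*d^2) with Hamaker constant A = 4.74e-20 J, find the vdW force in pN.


Convert to SI: R = 46 nm = 4.6e-08 m, d = 15 nm = 1.5e-08 m
F = A * R / (6 * d^2)
F = 4.74e-20 * 4.6e-08 / (6 * (1.5e-08)^2)
F = 1.61511e-12 N = 1.615 pN

1.615


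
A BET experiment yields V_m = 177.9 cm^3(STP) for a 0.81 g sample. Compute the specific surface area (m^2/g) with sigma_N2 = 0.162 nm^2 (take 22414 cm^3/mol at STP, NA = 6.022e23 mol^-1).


Number of moles in monolayer = V_m / 22414 = 177.9 / 22414 = 0.007937
Number of molecules = moles * NA = 0.007937 * 6.022e23
SA = molecules * sigma / mass
SA = (177.9 / 22414) * 6.022e23 * 0.162e-18 / 0.81
SA = 955.9 m^2/g

955.9


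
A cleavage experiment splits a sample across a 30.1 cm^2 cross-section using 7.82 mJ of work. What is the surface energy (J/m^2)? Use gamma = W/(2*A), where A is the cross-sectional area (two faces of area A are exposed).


Convert: A = 30.1 cm^2 = 0.00301 m^2, W = 7.82 mJ = 0.00782 J
Cleaving exposes two faces of area A, so total new surface = 2*A and gamma = W / (2*A)
gamma = 0.00782 / (2 * 0.00301)
gamma = 1.299 J/m^2

1.299


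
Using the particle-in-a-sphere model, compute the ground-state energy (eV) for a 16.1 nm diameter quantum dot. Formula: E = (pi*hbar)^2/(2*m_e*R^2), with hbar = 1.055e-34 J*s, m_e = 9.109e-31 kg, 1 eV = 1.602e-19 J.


Radius R = 16.1/2 = 8.05 nm = 8.05e-09 m
E = (pi * 1.055e-34)^2 / (2 * 9.109e-31 * (8.05e-09)^2)
E(J) = 9.30491e-22
E = E(J) / 1.602e-19 = 0.0058 eV

0.0058


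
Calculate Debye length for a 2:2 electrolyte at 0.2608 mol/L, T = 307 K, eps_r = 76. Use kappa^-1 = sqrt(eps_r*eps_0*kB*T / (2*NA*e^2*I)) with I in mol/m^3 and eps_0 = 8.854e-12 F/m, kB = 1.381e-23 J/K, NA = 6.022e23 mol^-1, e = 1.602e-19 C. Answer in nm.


Ionic strength I = 0.2608 * 2^2 * 1000 = 1043.2 mol/m^3
kappa^-1 = sqrt(76 * 8.854e-12 * 1.381e-23 * 307 / (2 * 6.022e23 * (1.602e-19)^2 * 1043.2))
kappa^-1 = 0.297 nm

0.297


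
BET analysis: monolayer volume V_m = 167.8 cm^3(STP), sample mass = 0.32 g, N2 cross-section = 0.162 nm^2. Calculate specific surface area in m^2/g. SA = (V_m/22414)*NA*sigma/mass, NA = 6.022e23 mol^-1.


Number of moles in monolayer = V_m / 22414 = 167.8 / 22414 = 0.00748639
Number of molecules = moles * NA = 0.00748639 * 6.022e23
SA = molecules * sigma / mass
SA = (167.8 / 22414) * 6.022e23 * 0.162e-18 / 0.32
SA = 2282.3 m^2/g

2282.3


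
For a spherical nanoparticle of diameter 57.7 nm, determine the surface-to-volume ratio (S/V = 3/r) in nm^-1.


Radius r = 57.7/2 = 28.85 nm
S/V = 3 / r = 3 / 28.85
S/V = 0.104 nm^-1

0.104


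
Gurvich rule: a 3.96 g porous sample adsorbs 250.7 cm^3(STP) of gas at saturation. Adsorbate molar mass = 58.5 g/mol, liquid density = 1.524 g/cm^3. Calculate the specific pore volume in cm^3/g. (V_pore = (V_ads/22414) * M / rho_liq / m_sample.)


Moles adsorbed n = V_ads / 22414 = 250.7 / 22414 = 1.118497e-02 mol
Liquid volume V_liq = n * M / rho_liq = 1.118497e-02 * 58.5 / 1.524 = 0.42934 cm^3
Specific pore volume V_pore = V_liq / m_sample = 0.42934 / 3.96
V_pore = 0.1084 cm^3/g

0.1084


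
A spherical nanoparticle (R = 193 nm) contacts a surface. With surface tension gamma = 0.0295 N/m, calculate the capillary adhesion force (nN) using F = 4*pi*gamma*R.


Convert radius: R = 193 nm = 1.93e-07 m
F = 4 * pi * gamma * R
F = 4 * pi * 0.0295 * 1.93e-07
F = 7.15466e-08 N = 71.5466 nN

71.5466


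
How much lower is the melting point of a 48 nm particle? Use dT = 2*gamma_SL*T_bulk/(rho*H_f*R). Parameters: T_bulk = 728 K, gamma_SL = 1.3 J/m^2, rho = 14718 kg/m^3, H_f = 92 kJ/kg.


Radius R = 48/2 = 24 nm = 2.4e-08 m
Convert H_f = 92 kJ/kg = 92000 J/kg
dT = 2 * gamma_SL * T_bulk / (rho * H_f * R)
dT = 2 * 1.3 * 728 / (14718 * 92000 * 2.4e-08)
dT = 58.2 K

58.2


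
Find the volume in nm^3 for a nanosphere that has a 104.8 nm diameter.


Radius r = 104.8/2 = 52.4 nm
Volume V = (4/3) * pi * r^3
V = (4/3) * pi * (52.4)^3
V = 602674.02 nm^3

602674.02


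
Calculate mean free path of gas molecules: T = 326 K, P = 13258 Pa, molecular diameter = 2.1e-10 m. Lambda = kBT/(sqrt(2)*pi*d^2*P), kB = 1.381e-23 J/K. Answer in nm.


Mean free path: lambda = kB*T / (sqrt(2) * pi * d^2 * P)
lambda = 1.381e-23 * 326 / (sqrt(2) * pi * (2.1e-10)^2 * 13258)
lambda = 1.73312e-06 m
lambda = 1733.12 nm

1733.12


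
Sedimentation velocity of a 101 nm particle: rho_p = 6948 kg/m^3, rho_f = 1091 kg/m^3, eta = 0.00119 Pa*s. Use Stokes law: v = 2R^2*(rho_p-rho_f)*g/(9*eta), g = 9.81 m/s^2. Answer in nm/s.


Radius R = 101/2 nm = 5.05e-08 m
Density difference = 6948 - 1091 = 5857 kg/m^3
v = 2 * R^2 * (rho_p - rho_f) * g / (9 * eta)
v = 2 * (5.05e-08)^2 * 5857 * 9.81 / (9 * 0.00119)
v = 2.73632e-08 m/s = 27.3632 nm/s

27.3632


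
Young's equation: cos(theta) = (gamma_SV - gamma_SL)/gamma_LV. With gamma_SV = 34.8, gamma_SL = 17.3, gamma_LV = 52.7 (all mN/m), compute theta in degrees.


cos(theta) = (gamma_SV - gamma_SL) / gamma_LV
cos(theta) = (34.8 - 17.3) / 52.7
cos(theta) = 0.332068
theta = arccos(0.332068) = 70.61 degrees

70.61


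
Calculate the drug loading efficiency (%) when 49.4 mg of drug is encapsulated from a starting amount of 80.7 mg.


Drug loading efficiency = (drug loaded / drug initial) * 100
DLE = 49.4 / 80.7 * 100
DLE = 0.6121 * 100
DLE = 61.21%

61.21


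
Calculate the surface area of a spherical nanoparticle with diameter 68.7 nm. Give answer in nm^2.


Radius r = 68.7/2 = 34.35 nm
Surface area SA = 4 * pi * r^2
SA = 4 * pi * (34.35)^2
SA = 14827.34 nm^2

14827.34


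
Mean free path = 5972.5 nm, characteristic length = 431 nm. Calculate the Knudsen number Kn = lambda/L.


Knudsen number Kn = lambda / L
Kn = 5972.5 / 431
Kn = 13.8573

13.8573


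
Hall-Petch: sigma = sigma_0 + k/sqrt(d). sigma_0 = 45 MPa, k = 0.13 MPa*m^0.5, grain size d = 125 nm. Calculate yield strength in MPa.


d = 125 nm = 1.25e-07 m
sqrt(d) = 0.0003535534
Hall-Petch contribution = k / sqrt(d) = 0.13 / 0.0003535534 = 367.7 MPa
sigma = sigma_0 + k/sqrt(d) = 45 + 367.7 = 412.7 MPa

412.7


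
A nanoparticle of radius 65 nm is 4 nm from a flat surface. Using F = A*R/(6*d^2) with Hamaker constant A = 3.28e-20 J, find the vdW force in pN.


Convert to SI: R = 65 nm = 6.5e-08 m, d = 4 nm = 4e-09 m
F = A * R / (6 * d^2)
F = 3.28e-20 * 6.5e-08 / (6 * (4e-09)^2)
F = 2.22083e-11 N = 22.208 pN

22.208


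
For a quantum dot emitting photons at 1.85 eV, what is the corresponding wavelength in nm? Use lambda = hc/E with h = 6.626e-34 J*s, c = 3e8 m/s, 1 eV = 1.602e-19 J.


Convert energy: E = 1.85 eV = 1.85 * 1.602e-19 = 2.9637e-19 J
lambda = h*c / E = 6.626e-34 * 3e8 / 2.9637e-19
lambda = 6.70716e-07 m = 670.7 nm

670.7


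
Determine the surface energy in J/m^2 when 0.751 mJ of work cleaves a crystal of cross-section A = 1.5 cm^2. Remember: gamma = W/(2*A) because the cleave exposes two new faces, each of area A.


Convert: A = 1.5 cm^2 = 0.00015 m^2, W = 0.751 mJ = 0.000751 J
Cleaving exposes two faces of area A, so total new surface = 2*A and gamma = W / (2*A)
gamma = 0.000751 / (2 * 0.00015)
gamma = 2.503 J/m^2

2.503


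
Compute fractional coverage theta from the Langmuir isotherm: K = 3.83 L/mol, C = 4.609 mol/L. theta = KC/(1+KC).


Langmuir isotherm: theta = K*C / (1 + K*C)
K*C = 3.83 * 4.609 = 17.65247
theta = 17.65247 / (1 + 17.65247) = 17.65247 / 18.65247
theta = 0.9464

0.9464


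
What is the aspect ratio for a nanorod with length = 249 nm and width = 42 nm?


Aspect ratio AR = length / diameter
AR = 249 / 42
AR = 5.93

5.93


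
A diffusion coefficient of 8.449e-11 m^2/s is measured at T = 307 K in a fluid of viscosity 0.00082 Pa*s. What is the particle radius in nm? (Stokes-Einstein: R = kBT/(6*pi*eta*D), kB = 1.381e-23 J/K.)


Stokes-Einstein: R = kB*T / (6*pi*eta*D)
R = 1.381e-23 * 307 / (6 * pi * 0.00082 * 8.449e-11)
R = 3.24647e-09 m = 3.25 nm

3.25


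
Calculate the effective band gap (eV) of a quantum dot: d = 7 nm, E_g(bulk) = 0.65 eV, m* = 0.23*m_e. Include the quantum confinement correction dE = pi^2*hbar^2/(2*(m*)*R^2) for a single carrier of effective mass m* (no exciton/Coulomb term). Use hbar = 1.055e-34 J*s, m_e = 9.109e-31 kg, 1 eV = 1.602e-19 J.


Radius R = 7/2 nm = 3.5e-09 m
Confinement energy dE = pi^2 * hbar^2 / (2 * m_eff * m_e * R^2)
dE = pi^2 * (1.055e-34)^2 / (2 * 0.23 * 9.109e-31 * (3.5e-09)^2) J, divided by 1.602e-19 J/eV
dE = 0.1336 eV
Total band gap = E_g(bulk) + dE = 0.65 + 0.1336 = 0.7836 eV

0.7836


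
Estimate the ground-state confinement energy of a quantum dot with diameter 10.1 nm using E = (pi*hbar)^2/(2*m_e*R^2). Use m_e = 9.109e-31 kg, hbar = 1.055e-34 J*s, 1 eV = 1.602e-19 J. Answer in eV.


Radius R = 10.1/2 = 5.05 nm = 5.05e-09 m
E = (pi * 1.055e-34)^2 / (2 * 9.109e-31 * (5.05e-09)^2)
E(J) = 2.3644e-21
E = E(J) / 1.602e-19 = 0.0148 eV

0.0148


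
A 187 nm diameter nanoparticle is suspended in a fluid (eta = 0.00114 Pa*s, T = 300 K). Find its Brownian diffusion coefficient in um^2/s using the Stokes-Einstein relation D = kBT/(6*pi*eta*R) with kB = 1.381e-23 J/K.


Radius R = 187/2 = 93.5 nm = 9.35e-08 m
D = kB*T / (6*pi*eta*R)
D = 1.381e-23 * 300 / (6 * pi * 0.00114 * 9.35e-08)
D = 2.06204e-12 m^2/s = 2.062 um^2/s

2.062


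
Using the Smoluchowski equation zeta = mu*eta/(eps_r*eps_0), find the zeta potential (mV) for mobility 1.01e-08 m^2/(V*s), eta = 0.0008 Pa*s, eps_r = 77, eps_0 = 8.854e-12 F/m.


Smoluchowski equation: zeta = mu * eta / (eps_r * eps_0)
zeta = 1.01e-08 * 0.0008 / (77 * 8.854e-12)
zeta = 0.011852 V = 11.85 mV

11.85


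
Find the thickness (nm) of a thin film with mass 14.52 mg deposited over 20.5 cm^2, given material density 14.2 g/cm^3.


Convert: m = 14.52 mg = 1.4520e-05 kg, A = 20.5 cm^2 = 2.0500e-03 m^2, rho = 14.2 g/cm^3 = 14200 kg/m^3
t = m / (A * rho)
t = 1.4520e-05 / (2.0500e-03 * 14200)
t = 4.9880e-07 m = 498.8 nm

498.8
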